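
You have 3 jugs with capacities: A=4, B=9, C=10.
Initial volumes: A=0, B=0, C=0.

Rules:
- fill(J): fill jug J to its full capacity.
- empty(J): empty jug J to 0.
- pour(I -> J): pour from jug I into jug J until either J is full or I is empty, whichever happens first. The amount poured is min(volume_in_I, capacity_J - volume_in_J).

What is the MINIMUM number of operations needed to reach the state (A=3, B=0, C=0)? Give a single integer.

BFS from (A=0, B=0, C=0). One shortest path:
  1. fill(A) -> (A=4 B=0 C=0)
  2. fill(B) -> (A=4 B=9 C=0)
  3. pour(B -> C) -> (A=4 B=0 C=9)
  4. pour(A -> C) -> (A=3 B=0 C=10)
  5. empty(C) -> (A=3 B=0 C=0)
Reached target in 5 moves.

Answer: 5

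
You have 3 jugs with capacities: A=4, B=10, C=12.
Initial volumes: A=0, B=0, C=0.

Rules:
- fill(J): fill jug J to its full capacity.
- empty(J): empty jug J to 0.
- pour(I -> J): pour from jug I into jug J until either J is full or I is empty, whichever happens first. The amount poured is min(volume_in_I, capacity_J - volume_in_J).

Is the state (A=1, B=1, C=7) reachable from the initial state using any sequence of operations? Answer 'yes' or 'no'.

Answer: no

Derivation:
BFS explored all 106 reachable states.
Reachable set includes: (0,0,0), (0,0,2), (0,0,4), (0,0,6), (0,0,8), (0,0,10), (0,0,12), (0,2,0), (0,2,2), (0,2,4), (0,2,6), (0,2,8) ...
Target (A=1, B=1, C=7) not in reachable set → no.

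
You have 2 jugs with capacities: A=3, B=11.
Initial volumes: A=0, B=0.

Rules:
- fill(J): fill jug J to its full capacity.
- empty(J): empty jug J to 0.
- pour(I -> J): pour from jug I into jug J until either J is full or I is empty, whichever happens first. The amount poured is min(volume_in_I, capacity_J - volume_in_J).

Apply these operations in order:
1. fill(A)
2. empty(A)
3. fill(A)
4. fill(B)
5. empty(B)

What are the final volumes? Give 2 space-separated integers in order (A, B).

Answer: 3 0

Derivation:
Step 1: fill(A) -> (A=3 B=0)
Step 2: empty(A) -> (A=0 B=0)
Step 3: fill(A) -> (A=3 B=0)
Step 4: fill(B) -> (A=3 B=11)
Step 5: empty(B) -> (A=3 B=0)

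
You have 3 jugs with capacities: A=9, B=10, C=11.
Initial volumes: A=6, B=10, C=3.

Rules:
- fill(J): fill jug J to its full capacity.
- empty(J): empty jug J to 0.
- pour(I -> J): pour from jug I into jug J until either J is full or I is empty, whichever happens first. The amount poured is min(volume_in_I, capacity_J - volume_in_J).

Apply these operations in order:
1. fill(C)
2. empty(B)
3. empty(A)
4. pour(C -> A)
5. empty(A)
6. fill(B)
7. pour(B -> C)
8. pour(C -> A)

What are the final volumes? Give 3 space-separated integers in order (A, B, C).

Step 1: fill(C) -> (A=6 B=10 C=11)
Step 2: empty(B) -> (A=6 B=0 C=11)
Step 3: empty(A) -> (A=0 B=0 C=11)
Step 4: pour(C -> A) -> (A=9 B=0 C=2)
Step 5: empty(A) -> (A=0 B=0 C=2)
Step 6: fill(B) -> (A=0 B=10 C=2)
Step 7: pour(B -> C) -> (A=0 B=1 C=11)
Step 8: pour(C -> A) -> (A=9 B=1 C=2)

Answer: 9 1 2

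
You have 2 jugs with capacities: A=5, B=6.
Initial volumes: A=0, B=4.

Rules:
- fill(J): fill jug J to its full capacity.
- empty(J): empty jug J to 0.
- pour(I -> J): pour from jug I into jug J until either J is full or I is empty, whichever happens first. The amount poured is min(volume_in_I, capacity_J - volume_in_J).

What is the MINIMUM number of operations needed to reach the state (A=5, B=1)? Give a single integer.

Answer: 2

Derivation:
BFS from (A=0, B=4). One shortest path:
  1. fill(B) -> (A=0 B=6)
  2. pour(B -> A) -> (A=5 B=1)
Reached target in 2 moves.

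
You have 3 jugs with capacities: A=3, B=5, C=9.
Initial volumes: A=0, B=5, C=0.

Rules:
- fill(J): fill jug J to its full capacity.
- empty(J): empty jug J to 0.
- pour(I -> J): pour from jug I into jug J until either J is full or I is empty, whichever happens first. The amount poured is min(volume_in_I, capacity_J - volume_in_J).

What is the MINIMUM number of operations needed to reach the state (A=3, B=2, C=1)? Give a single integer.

BFS from (A=0, B=5, C=0). One shortest path:
  1. empty(B) -> (A=0 B=0 C=0)
  2. fill(C) -> (A=0 B=0 C=9)
  3. pour(C -> A) -> (A=3 B=0 C=6)
  4. empty(A) -> (A=0 B=0 C=6)
  5. pour(C -> B) -> (A=0 B=5 C=1)
  6. pour(B -> A) -> (A=3 B=2 C=1)
Reached target in 6 moves.

Answer: 6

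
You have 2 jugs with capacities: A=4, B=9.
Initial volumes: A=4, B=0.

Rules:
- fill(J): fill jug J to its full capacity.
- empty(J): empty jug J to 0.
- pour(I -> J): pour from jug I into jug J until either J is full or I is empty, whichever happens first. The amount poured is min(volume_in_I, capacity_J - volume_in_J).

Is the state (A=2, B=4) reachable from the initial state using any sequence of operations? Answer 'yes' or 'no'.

BFS explored all 26 reachable states.
Reachable set includes: (0,0), (0,1), (0,2), (0,3), (0,4), (0,5), (0,6), (0,7), (0,8), (0,9), (1,0), (1,9) ...
Target (A=2, B=4) not in reachable set → no.

Answer: no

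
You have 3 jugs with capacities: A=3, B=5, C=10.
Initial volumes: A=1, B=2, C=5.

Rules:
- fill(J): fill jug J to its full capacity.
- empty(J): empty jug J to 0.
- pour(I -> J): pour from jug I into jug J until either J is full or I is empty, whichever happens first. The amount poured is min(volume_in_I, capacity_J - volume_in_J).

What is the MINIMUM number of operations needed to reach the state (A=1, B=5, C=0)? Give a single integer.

BFS from (A=1, B=2, C=5). One shortest path:
  1. fill(B) -> (A=1 B=5 C=5)
  2. empty(C) -> (A=1 B=5 C=0)
Reached target in 2 moves.

Answer: 2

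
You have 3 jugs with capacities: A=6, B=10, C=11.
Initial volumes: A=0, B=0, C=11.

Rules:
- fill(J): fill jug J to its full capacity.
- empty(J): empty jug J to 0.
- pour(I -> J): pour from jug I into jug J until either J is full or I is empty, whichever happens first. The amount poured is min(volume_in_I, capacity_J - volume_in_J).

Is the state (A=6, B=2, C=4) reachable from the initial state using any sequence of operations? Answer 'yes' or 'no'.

BFS from (A=0, B=0, C=11):
  1. fill(A) -> (A=6 B=0 C=11)
  2. empty(C) -> (A=6 B=0 C=0)
  3. pour(A -> B) -> (A=0 B=6 C=0)
  4. fill(A) -> (A=6 B=6 C=0)
  5. pour(A -> B) -> (A=2 B=10 C=0)
  6. pour(B -> C) -> (A=2 B=0 C=10)
  7. pour(A -> B) -> (A=0 B=2 C=10)
  8. pour(C -> A) -> (A=6 B=2 C=4)
Target reached → yes.

Answer: yes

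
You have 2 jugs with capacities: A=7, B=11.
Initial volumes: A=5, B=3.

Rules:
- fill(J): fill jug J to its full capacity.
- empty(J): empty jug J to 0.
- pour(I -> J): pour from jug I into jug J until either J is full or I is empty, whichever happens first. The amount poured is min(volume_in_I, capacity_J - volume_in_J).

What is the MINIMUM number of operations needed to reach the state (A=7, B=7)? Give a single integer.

BFS from (A=5, B=3). One shortest path:
  1. fill(A) -> (A=7 B=3)
  2. empty(B) -> (A=7 B=0)
  3. pour(A -> B) -> (A=0 B=7)
  4. fill(A) -> (A=7 B=7)
Reached target in 4 moves.

Answer: 4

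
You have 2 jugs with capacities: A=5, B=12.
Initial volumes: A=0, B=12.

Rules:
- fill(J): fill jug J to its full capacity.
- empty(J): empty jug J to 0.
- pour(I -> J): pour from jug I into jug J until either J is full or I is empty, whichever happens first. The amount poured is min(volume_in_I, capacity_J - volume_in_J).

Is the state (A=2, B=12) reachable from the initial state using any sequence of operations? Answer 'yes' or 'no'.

BFS from (A=0, B=12):
  1. pour(B -> A) -> (A=5 B=7)
  2. empty(A) -> (A=0 B=7)
  3. pour(B -> A) -> (A=5 B=2)
  4. empty(A) -> (A=0 B=2)
  5. pour(B -> A) -> (A=2 B=0)
  6. fill(B) -> (A=2 B=12)
Target reached → yes.

Answer: yes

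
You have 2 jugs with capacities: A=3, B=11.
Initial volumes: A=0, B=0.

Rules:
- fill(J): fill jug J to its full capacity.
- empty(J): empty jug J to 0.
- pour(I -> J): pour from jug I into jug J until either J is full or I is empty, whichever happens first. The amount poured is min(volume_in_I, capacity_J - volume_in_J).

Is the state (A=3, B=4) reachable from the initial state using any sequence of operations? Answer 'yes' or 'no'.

Answer: yes

Derivation:
BFS from (A=0, B=0):
  1. fill(A) -> (A=3 B=0)
  2. pour(A -> B) -> (A=0 B=3)
  3. fill(A) -> (A=3 B=3)
  4. pour(A -> B) -> (A=0 B=6)
  5. fill(A) -> (A=3 B=6)
  6. pour(A -> B) -> (A=0 B=9)
  7. fill(A) -> (A=3 B=9)
  8. pour(A -> B) -> (A=1 B=11)
  9. empty(B) -> (A=1 B=0)
  10. pour(A -> B) -> (A=0 B=1)
  11. fill(A) -> (A=3 B=1)
  12. pour(A -> B) -> (A=0 B=4)
  13. fill(A) -> (A=3 B=4)
Target reached → yes.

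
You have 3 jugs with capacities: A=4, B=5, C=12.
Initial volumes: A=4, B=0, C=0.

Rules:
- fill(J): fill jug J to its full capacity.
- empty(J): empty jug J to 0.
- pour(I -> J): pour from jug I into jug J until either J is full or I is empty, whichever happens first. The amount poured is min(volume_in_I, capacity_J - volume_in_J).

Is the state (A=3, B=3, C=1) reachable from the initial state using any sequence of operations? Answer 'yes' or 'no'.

BFS explored all 258 reachable states.
Reachable set includes: (0,0,0), (0,0,1), (0,0,2), (0,0,3), (0,0,4), (0,0,5), (0,0,6), (0,0,7), (0,0,8), (0,0,9), (0,0,10), (0,0,11) ...
Target (A=3, B=3, C=1) not in reachable set → no.

Answer: no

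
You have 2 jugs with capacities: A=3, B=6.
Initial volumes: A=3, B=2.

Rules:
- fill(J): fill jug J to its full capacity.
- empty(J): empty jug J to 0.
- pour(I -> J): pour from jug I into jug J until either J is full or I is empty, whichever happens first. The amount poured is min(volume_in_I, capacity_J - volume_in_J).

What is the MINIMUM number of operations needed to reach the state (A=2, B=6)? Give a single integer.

BFS from (A=3, B=2). One shortest path:
  1. empty(A) -> (A=0 B=2)
  2. pour(B -> A) -> (A=2 B=0)
  3. fill(B) -> (A=2 B=6)
Reached target in 3 moves.

Answer: 3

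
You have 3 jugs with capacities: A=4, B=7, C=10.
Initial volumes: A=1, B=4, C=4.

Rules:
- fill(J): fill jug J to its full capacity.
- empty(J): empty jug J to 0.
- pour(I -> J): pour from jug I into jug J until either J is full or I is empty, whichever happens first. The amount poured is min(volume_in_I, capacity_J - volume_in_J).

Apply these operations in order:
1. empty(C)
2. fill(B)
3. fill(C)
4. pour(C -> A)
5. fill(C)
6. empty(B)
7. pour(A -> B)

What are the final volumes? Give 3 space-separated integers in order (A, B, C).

Step 1: empty(C) -> (A=1 B=4 C=0)
Step 2: fill(B) -> (A=1 B=7 C=0)
Step 3: fill(C) -> (A=1 B=7 C=10)
Step 4: pour(C -> A) -> (A=4 B=7 C=7)
Step 5: fill(C) -> (A=4 B=7 C=10)
Step 6: empty(B) -> (A=4 B=0 C=10)
Step 7: pour(A -> B) -> (A=0 B=4 C=10)

Answer: 0 4 10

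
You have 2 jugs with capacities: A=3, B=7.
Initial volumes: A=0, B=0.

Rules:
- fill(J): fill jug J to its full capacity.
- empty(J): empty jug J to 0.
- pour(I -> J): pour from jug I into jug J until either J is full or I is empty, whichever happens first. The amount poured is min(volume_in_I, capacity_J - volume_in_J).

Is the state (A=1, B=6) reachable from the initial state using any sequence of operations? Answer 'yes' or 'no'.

BFS explored all 20 reachable states.
Reachable set includes: (0,0), (0,1), (0,2), (0,3), (0,4), (0,5), (0,6), (0,7), (1,0), (1,7), (2,0), (2,7) ...
Target (A=1, B=6) not in reachable set → no.

Answer: no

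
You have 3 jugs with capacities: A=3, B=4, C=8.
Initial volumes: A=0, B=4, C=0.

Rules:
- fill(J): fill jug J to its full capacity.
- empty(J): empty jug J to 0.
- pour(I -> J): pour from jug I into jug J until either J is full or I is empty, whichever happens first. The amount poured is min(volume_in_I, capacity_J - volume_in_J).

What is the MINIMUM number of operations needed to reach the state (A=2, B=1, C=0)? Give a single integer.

Answer: 7

Derivation:
BFS from (A=0, B=4, C=0). One shortest path:
  1. fill(A) -> (A=3 B=4 C=0)
  2. pour(A -> C) -> (A=0 B=4 C=3)
  3. pour(B -> C) -> (A=0 B=0 C=7)
  4. fill(B) -> (A=0 B=4 C=7)
  5. pour(B -> A) -> (A=3 B=1 C=7)
  6. pour(A -> C) -> (A=2 B=1 C=8)
  7. empty(C) -> (A=2 B=1 C=0)
Reached target in 7 moves.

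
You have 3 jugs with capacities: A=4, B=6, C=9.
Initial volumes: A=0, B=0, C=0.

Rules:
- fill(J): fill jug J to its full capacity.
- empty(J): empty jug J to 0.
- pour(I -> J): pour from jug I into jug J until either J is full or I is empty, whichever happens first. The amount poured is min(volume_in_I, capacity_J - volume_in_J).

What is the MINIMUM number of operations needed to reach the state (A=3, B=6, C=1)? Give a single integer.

BFS from (A=0, B=0, C=0). One shortest path:
  1. fill(A) -> (A=4 B=0 C=0)
  2. fill(B) -> (A=4 B=6 C=0)
  3. pour(A -> C) -> (A=0 B=6 C=4)
  4. pour(B -> C) -> (A=0 B=1 C=9)
  5. pour(C -> A) -> (A=4 B=1 C=5)
  6. pour(A -> B) -> (A=0 B=5 C=5)
  7. pour(C -> A) -> (A=4 B=5 C=1)
  8. pour(A -> B) -> (A=3 B=6 C=1)
Reached target in 8 moves.

Answer: 8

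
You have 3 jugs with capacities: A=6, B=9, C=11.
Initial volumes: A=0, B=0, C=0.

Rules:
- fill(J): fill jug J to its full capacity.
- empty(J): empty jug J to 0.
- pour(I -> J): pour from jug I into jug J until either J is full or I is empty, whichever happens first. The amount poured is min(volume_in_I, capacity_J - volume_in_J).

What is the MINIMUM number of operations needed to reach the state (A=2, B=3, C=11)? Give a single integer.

Answer: 6

Derivation:
BFS from (A=0, B=0, C=0). One shortest path:
  1. fill(C) -> (A=0 B=0 C=11)
  2. pour(C -> B) -> (A=0 B=9 C=2)
  3. pour(B -> A) -> (A=6 B=3 C=2)
  4. empty(A) -> (A=0 B=3 C=2)
  5. pour(C -> A) -> (A=2 B=3 C=0)
  6. fill(C) -> (A=2 B=3 C=11)
Reached target in 6 moves.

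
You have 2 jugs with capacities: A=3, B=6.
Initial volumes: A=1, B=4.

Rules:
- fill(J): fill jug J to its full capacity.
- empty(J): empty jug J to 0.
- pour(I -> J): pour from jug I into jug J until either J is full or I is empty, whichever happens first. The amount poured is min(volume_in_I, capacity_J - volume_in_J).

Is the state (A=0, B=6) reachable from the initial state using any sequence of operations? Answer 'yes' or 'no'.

Answer: yes

Derivation:
BFS from (A=1, B=4):
  1. empty(A) -> (A=0 B=4)
  2. fill(B) -> (A=0 B=6)
Target reached → yes.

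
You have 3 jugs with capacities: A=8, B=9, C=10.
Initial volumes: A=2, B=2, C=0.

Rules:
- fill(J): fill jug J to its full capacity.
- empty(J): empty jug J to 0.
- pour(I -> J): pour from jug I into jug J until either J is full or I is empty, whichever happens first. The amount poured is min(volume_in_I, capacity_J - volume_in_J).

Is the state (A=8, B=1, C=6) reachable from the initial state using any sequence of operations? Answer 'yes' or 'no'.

Answer: yes

Derivation:
BFS from (A=2, B=2, C=0):
  1. fill(C) -> (A=2 B=2 C=10)
  2. pour(B -> A) -> (A=4 B=0 C=10)
  3. fill(B) -> (A=4 B=9 C=10)
  4. pour(C -> A) -> (A=8 B=9 C=6)
  5. empty(A) -> (A=0 B=9 C=6)
  6. pour(B -> A) -> (A=8 B=1 C=6)
Target reached → yes.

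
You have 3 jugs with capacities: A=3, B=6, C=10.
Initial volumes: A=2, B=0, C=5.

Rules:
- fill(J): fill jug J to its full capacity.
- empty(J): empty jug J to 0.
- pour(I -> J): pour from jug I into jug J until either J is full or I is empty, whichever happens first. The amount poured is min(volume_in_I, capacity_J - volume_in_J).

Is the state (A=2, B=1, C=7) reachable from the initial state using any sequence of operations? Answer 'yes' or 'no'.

BFS explored all 218 reachable states.
Reachable set includes: (0,0,0), (0,0,1), (0,0,2), (0,0,3), (0,0,4), (0,0,5), (0,0,6), (0,0,7), (0,0,8), (0,0,9), (0,0,10), (0,1,0) ...
Target (A=2, B=1, C=7) not in reachable set → no.

Answer: no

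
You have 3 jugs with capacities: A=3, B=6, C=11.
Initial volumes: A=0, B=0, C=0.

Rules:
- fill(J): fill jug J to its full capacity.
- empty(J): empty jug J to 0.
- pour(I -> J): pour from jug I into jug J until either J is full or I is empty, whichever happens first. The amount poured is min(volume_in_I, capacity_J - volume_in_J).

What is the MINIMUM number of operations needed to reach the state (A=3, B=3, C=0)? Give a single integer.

Answer: 2

Derivation:
BFS from (A=0, B=0, C=0). One shortest path:
  1. fill(B) -> (A=0 B=6 C=0)
  2. pour(B -> A) -> (A=3 B=3 C=0)
Reached target in 2 moves.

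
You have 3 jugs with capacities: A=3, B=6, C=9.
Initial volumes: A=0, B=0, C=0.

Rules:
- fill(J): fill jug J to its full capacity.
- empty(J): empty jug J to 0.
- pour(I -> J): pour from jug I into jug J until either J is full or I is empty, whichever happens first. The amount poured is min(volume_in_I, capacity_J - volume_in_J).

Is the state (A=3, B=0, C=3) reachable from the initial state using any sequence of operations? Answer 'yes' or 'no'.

Answer: yes

Derivation:
BFS from (A=0, B=0, C=0):
  1. fill(A) -> (A=3 B=0 C=0)
  2. pour(A -> C) -> (A=0 B=0 C=3)
  3. fill(A) -> (A=3 B=0 C=3)
Target reached → yes.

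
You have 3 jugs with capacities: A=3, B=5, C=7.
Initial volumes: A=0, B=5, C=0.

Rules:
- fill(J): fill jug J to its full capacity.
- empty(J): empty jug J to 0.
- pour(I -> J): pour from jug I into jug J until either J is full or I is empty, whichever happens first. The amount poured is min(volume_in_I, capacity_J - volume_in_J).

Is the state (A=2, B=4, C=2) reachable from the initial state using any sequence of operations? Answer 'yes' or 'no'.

Answer: no

Derivation:
BFS explored all 144 reachable states.
Reachable set includes: (0,0,0), (0,0,1), (0,0,2), (0,0,3), (0,0,4), (0,0,5), (0,0,6), (0,0,7), (0,1,0), (0,1,1), (0,1,2), (0,1,3) ...
Target (A=2, B=4, C=2) not in reachable set → no.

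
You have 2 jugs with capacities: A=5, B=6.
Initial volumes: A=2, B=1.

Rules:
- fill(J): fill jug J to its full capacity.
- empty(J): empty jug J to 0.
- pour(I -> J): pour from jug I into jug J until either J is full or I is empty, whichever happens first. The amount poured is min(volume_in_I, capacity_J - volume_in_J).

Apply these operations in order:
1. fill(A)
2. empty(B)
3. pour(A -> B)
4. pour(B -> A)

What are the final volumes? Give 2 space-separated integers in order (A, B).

Answer: 5 0

Derivation:
Step 1: fill(A) -> (A=5 B=1)
Step 2: empty(B) -> (A=5 B=0)
Step 3: pour(A -> B) -> (A=0 B=5)
Step 4: pour(B -> A) -> (A=5 B=0)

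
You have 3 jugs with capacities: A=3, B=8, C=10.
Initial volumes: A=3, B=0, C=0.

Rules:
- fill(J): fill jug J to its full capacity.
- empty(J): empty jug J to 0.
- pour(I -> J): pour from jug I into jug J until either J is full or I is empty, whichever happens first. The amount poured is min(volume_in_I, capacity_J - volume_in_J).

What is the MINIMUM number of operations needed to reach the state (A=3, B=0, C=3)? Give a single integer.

BFS from (A=3, B=0, C=0). One shortest path:
  1. pour(A -> C) -> (A=0 B=0 C=3)
  2. fill(A) -> (A=3 B=0 C=3)
Reached target in 2 moves.

Answer: 2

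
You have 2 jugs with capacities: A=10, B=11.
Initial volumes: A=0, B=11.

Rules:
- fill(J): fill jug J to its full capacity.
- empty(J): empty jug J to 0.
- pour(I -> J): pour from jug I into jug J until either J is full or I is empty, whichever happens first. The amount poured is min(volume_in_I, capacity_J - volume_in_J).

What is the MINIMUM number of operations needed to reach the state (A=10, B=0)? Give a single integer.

Answer: 2

Derivation:
BFS from (A=0, B=11). One shortest path:
  1. fill(A) -> (A=10 B=11)
  2. empty(B) -> (A=10 B=0)
Reached target in 2 moves.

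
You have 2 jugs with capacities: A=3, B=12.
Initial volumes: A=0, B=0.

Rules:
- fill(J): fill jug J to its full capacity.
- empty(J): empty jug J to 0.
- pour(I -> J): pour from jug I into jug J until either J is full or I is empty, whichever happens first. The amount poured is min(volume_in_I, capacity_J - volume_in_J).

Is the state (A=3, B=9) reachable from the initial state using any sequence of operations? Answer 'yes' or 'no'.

Answer: yes

Derivation:
BFS from (A=0, B=0):
  1. fill(B) -> (A=0 B=12)
  2. pour(B -> A) -> (A=3 B=9)
Target reached → yes.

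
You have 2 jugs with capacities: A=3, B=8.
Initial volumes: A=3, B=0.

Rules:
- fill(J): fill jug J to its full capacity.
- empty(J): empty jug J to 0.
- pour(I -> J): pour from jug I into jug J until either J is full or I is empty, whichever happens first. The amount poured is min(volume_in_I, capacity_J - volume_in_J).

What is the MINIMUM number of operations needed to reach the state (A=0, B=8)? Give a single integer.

Answer: 2

Derivation:
BFS from (A=3, B=0). One shortest path:
  1. empty(A) -> (A=0 B=0)
  2. fill(B) -> (A=0 B=8)
Reached target in 2 moves.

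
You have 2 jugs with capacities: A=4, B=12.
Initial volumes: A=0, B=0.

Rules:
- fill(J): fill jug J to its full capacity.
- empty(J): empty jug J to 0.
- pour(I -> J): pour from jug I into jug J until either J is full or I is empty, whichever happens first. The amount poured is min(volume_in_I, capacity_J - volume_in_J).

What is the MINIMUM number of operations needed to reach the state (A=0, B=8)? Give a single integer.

BFS from (A=0, B=0). One shortest path:
  1. fill(B) -> (A=0 B=12)
  2. pour(B -> A) -> (A=4 B=8)
  3. empty(A) -> (A=0 B=8)
Reached target in 3 moves.

Answer: 3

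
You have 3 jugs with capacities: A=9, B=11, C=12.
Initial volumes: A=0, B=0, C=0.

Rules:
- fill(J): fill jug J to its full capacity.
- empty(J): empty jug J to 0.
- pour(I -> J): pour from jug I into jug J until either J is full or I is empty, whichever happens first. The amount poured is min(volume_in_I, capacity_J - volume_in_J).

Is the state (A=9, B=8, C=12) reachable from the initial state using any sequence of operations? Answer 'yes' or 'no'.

BFS from (A=0, B=0, C=0):
  1. fill(A) -> (A=9 B=0 C=0)
  2. fill(B) -> (A=9 B=11 C=0)
  3. pour(A -> C) -> (A=0 B=11 C=9)
  4. fill(A) -> (A=9 B=11 C=9)
  5. pour(B -> C) -> (A=9 B=8 C=12)
Target reached → yes.

Answer: yes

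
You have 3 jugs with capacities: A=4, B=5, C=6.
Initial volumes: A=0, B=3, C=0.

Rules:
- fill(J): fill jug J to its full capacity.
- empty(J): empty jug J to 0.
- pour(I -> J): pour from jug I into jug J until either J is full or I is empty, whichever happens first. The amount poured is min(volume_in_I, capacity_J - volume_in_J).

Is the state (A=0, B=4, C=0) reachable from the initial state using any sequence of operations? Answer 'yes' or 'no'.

BFS from (A=0, B=3, C=0):
  1. fill(A) -> (A=4 B=3 C=0)
  2. empty(B) -> (A=4 B=0 C=0)
  3. pour(A -> B) -> (A=0 B=4 C=0)
Target reached → yes.

Answer: yes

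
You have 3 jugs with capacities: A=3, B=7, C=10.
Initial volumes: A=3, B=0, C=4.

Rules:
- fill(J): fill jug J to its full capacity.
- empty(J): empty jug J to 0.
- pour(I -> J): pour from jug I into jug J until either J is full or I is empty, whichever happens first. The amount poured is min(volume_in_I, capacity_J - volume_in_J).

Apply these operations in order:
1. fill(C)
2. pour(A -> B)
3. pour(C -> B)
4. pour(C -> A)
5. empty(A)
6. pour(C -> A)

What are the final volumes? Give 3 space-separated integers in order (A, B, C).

Answer: 3 7 0

Derivation:
Step 1: fill(C) -> (A=3 B=0 C=10)
Step 2: pour(A -> B) -> (A=0 B=3 C=10)
Step 3: pour(C -> B) -> (A=0 B=7 C=6)
Step 4: pour(C -> A) -> (A=3 B=7 C=3)
Step 5: empty(A) -> (A=0 B=7 C=3)
Step 6: pour(C -> A) -> (A=3 B=7 C=0)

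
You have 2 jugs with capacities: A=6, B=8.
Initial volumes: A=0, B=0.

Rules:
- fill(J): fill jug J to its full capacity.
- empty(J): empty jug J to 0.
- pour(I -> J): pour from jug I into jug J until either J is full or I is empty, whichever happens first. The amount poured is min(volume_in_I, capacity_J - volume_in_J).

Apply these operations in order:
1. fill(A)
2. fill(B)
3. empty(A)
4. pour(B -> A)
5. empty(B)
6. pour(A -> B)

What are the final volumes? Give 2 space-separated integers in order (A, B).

Answer: 0 6

Derivation:
Step 1: fill(A) -> (A=6 B=0)
Step 2: fill(B) -> (A=6 B=8)
Step 3: empty(A) -> (A=0 B=8)
Step 4: pour(B -> A) -> (A=6 B=2)
Step 5: empty(B) -> (A=6 B=0)
Step 6: pour(A -> B) -> (A=0 B=6)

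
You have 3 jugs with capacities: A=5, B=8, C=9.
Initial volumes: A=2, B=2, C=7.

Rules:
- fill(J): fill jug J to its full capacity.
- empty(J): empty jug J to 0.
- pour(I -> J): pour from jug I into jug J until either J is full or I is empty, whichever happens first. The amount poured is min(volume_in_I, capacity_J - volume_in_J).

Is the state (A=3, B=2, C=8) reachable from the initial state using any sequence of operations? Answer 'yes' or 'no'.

Answer: no

Derivation:
BFS explored all 317 reachable states.
Reachable set includes: (0,0,0), (0,0,1), (0,0,2), (0,0,3), (0,0,4), (0,0,5), (0,0,6), (0,0,7), (0,0,8), (0,0,9), (0,1,0), (0,1,1) ...
Target (A=3, B=2, C=8) not in reachable set → no.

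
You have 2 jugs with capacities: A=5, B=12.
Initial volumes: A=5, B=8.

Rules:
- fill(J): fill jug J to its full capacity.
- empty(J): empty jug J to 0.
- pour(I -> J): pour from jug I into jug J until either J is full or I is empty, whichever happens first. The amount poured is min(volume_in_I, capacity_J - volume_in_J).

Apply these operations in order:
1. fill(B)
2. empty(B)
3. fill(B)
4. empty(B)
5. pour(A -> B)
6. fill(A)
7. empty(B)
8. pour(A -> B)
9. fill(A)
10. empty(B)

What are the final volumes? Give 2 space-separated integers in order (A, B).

Step 1: fill(B) -> (A=5 B=12)
Step 2: empty(B) -> (A=5 B=0)
Step 3: fill(B) -> (A=5 B=12)
Step 4: empty(B) -> (A=5 B=0)
Step 5: pour(A -> B) -> (A=0 B=5)
Step 6: fill(A) -> (A=5 B=5)
Step 7: empty(B) -> (A=5 B=0)
Step 8: pour(A -> B) -> (A=0 B=5)
Step 9: fill(A) -> (A=5 B=5)
Step 10: empty(B) -> (A=5 B=0)

Answer: 5 0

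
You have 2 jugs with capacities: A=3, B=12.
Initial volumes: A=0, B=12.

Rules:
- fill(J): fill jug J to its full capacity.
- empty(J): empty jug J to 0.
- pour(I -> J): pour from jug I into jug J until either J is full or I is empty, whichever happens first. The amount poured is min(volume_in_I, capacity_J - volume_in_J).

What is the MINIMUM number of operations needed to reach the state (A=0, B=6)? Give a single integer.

Answer: 4

Derivation:
BFS from (A=0, B=12). One shortest path:
  1. pour(B -> A) -> (A=3 B=9)
  2. empty(A) -> (A=0 B=9)
  3. pour(B -> A) -> (A=3 B=6)
  4. empty(A) -> (A=0 B=6)
Reached target in 4 moves.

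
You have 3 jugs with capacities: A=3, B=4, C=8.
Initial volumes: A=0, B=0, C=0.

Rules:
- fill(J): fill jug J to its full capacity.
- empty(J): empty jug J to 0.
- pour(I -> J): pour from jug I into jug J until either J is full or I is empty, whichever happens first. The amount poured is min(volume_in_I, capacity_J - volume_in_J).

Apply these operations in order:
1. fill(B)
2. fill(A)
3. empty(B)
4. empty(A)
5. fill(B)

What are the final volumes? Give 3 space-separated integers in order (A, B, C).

Answer: 0 4 0

Derivation:
Step 1: fill(B) -> (A=0 B=4 C=0)
Step 2: fill(A) -> (A=3 B=4 C=0)
Step 3: empty(B) -> (A=3 B=0 C=0)
Step 4: empty(A) -> (A=0 B=0 C=0)
Step 5: fill(B) -> (A=0 B=4 C=0)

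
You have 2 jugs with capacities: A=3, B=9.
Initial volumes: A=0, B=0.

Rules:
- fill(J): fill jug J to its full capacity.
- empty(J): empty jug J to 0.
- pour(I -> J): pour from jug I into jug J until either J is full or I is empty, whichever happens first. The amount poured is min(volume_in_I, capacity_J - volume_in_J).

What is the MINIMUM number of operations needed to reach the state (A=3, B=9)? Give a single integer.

BFS from (A=0, B=0). One shortest path:
  1. fill(A) -> (A=3 B=0)
  2. fill(B) -> (A=3 B=9)
Reached target in 2 moves.

Answer: 2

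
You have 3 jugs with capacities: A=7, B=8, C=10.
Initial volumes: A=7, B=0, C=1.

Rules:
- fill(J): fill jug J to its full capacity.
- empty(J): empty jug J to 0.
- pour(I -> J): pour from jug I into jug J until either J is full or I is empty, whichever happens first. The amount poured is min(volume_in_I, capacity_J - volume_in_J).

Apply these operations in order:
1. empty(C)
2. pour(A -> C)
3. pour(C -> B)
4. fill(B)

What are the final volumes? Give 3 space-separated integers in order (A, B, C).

Answer: 0 8 0

Derivation:
Step 1: empty(C) -> (A=7 B=0 C=0)
Step 2: pour(A -> C) -> (A=0 B=0 C=7)
Step 3: pour(C -> B) -> (A=0 B=7 C=0)
Step 4: fill(B) -> (A=0 B=8 C=0)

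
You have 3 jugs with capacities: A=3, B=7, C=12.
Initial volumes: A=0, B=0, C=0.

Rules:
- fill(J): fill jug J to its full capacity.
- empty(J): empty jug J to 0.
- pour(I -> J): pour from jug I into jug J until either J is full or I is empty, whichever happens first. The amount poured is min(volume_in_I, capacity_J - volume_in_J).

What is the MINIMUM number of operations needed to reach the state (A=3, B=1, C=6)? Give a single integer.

BFS from (A=0, B=0, C=0). One shortest path:
  1. fill(A) -> (A=3 B=0 C=0)
  2. fill(B) -> (A=3 B=7 C=0)
  3. pour(A -> C) -> (A=0 B=7 C=3)
  4. pour(B -> A) -> (A=3 B=4 C=3)
  5. pour(A -> C) -> (A=0 B=4 C=6)
  6. pour(B -> A) -> (A=3 B=1 C=6)
Reached target in 6 moves.

Answer: 6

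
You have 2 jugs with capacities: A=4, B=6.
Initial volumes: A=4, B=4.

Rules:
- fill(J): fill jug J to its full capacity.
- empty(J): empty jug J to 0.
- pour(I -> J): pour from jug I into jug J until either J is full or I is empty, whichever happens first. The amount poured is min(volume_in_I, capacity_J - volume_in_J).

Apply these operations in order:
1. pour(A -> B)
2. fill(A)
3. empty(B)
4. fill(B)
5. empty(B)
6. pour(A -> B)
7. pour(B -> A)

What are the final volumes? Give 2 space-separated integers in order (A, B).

Step 1: pour(A -> B) -> (A=2 B=6)
Step 2: fill(A) -> (A=4 B=6)
Step 3: empty(B) -> (A=4 B=0)
Step 4: fill(B) -> (A=4 B=6)
Step 5: empty(B) -> (A=4 B=0)
Step 6: pour(A -> B) -> (A=0 B=4)
Step 7: pour(B -> A) -> (A=4 B=0)

Answer: 4 0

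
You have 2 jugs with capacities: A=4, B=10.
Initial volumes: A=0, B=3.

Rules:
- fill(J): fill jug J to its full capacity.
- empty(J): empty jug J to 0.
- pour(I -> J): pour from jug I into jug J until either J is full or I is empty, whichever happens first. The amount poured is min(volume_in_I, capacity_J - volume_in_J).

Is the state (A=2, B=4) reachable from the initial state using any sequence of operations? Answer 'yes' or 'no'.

Answer: no

Derivation:
BFS explored all 28 reachable states.
Reachable set includes: (0,0), (0,1), (0,2), (0,3), (0,4), (0,5), (0,6), (0,7), (0,8), (0,9), (0,10), (1,0) ...
Target (A=2, B=4) not in reachable set → no.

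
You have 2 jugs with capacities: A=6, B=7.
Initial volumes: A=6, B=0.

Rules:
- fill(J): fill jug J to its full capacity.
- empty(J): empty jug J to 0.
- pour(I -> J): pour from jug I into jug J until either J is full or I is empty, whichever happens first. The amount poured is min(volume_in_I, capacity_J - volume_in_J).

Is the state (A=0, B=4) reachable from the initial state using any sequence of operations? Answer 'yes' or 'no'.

Answer: yes

Derivation:
BFS from (A=6, B=0):
  1. pour(A -> B) -> (A=0 B=6)
  2. fill(A) -> (A=6 B=6)
  3. pour(A -> B) -> (A=5 B=7)
  4. empty(B) -> (A=5 B=0)
  5. pour(A -> B) -> (A=0 B=5)
  6. fill(A) -> (A=6 B=5)
  7. pour(A -> B) -> (A=4 B=7)
  8. empty(B) -> (A=4 B=0)
  9. pour(A -> B) -> (A=0 B=4)
Target reached → yes.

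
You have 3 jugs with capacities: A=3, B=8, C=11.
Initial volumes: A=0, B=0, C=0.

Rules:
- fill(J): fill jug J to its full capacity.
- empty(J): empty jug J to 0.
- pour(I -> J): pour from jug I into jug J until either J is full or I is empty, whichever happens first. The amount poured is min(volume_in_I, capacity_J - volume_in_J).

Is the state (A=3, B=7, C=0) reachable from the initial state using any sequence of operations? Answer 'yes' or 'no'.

Answer: yes

Derivation:
BFS from (A=0, B=0, C=0):
  1. fill(B) -> (A=0 B=8 C=0)
  2. pour(B -> A) -> (A=3 B=5 C=0)
  3. empty(A) -> (A=0 B=5 C=0)
  4. pour(B -> A) -> (A=3 B=2 C=0)
  5. empty(A) -> (A=0 B=2 C=0)
  6. pour(B -> A) -> (A=2 B=0 C=0)
  7. fill(B) -> (A=2 B=8 C=0)
  8. pour(B -> A) -> (A=3 B=7 C=0)
Target reached → yes.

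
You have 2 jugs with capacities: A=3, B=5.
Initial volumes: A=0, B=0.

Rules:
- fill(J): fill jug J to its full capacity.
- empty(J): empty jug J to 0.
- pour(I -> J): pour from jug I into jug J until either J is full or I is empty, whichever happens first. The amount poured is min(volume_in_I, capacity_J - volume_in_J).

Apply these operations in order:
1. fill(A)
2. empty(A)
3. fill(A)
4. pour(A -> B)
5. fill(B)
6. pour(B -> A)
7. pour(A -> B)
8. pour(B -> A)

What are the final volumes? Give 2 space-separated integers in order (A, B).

Answer: 3 2

Derivation:
Step 1: fill(A) -> (A=3 B=0)
Step 2: empty(A) -> (A=0 B=0)
Step 3: fill(A) -> (A=3 B=0)
Step 4: pour(A -> B) -> (A=0 B=3)
Step 5: fill(B) -> (A=0 B=5)
Step 6: pour(B -> A) -> (A=3 B=2)
Step 7: pour(A -> B) -> (A=0 B=5)
Step 8: pour(B -> A) -> (A=3 B=2)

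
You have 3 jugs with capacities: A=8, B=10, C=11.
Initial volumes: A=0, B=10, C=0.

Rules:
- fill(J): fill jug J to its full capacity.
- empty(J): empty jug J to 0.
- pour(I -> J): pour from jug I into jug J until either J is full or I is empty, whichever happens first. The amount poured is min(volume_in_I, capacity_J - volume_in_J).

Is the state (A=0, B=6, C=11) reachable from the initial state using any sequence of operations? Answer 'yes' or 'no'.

BFS from (A=0, B=10, C=0):
  1. fill(A) -> (A=8 B=10 C=0)
  2. pour(A -> C) -> (A=0 B=10 C=8)
  3. pour(B -> C) -> (A=0 B=7 C=11)
  4. empty(C) -> (A=0 B=7 C=0)
  5. pour(B -> C) -> (A=0 B=0 C=7)
  6. fill(B) -> (A=0 B=10 C=7)
  7. pour(B -> C) -> (A=0 B=6 C=11)
Target reached → yes.

Answer: yes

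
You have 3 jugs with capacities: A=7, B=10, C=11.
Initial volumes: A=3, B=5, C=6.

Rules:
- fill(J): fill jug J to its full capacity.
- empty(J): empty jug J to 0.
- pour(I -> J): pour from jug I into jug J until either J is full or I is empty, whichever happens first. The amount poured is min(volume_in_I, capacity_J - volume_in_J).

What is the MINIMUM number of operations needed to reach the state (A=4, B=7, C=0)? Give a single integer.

Answer: 5

Derivation:
BFS from (A=3, B=5, C=6). One shortest path:
  1. empty(A) -> (A=0 B=5 C=6)
  2. pour(B -> A) -> (A=5 B=0 C=6)
  3. pour(C -> A) -> (A=7 B=0 C=4)
  4. pour(A -> B) -> (A=0 B=7 C=4)
  5. pour(C -> A) -> (A=4 B=7 C=0)
Reached target in 5 moves.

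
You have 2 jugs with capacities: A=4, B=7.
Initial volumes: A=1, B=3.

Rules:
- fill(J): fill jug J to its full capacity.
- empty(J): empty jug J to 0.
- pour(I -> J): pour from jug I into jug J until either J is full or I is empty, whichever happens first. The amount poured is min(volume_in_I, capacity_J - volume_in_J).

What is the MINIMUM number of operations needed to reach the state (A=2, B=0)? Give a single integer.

BFS from (A=1, B=3). One shortest path:
  1. empty(B) -> (A=1 B=0)
  2. pour(A -> B) -> (A=0 B=1)
  3. fill(A) -> (A=4 B=1)
  4. pour(A -> B) -> (A=0 B=5)
  5. fill(A) -> (A=4 B=5)
  6. pour(A -> B) -> (A=2 B=7)
  7. empty(B) -> (A=2 B=0)
Reached target in 7 moves.

Answer: 7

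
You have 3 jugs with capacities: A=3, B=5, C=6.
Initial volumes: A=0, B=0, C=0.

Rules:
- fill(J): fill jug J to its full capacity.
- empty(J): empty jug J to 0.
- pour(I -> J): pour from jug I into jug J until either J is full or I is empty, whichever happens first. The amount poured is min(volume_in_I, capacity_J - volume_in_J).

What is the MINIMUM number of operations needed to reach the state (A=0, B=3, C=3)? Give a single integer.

Answer: 3

Derivation:
BFS from (A=0, B=0, C=0). One shortest path:
  1. fill(C) -> (A=0 B=0 C=6)
  2. pour(C -> A) -> (A=3 B=0 C=3)
  3. pour(A -> B) -> (A=0 B=3 C=3)
Reached target in 3 moves.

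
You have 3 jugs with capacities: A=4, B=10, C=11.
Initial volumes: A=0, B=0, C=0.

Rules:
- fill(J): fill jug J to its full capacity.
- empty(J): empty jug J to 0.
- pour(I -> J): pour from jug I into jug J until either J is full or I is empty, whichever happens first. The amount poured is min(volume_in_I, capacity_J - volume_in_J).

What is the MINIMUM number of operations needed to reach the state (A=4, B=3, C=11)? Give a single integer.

Answer: 5

Derivation:
BFS from (A=0, B=0, C=0). One shortest path:
  1. fill(A) -> (A=4 B=0 C=0)
  2. fill(B) -> (A=4 B=10 C=0)
  3. pour(A -> C) -> (A=0 B=10 C=4)
  4. fill(A) -> (A=4 B=10 C=4)
  5. pour(B -> C) -> (A=4 B=3 C=11)
Reached target in 5 moves.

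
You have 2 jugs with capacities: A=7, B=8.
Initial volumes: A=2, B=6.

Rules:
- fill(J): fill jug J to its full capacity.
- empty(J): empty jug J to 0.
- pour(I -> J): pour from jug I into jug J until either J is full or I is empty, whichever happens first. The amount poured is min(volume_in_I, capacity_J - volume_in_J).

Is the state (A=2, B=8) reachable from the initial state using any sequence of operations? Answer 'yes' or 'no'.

BFS from (A=2, B=6):
  1. fill(B) -> (A=2 B=8)
Target reached → yes.

Answer: yes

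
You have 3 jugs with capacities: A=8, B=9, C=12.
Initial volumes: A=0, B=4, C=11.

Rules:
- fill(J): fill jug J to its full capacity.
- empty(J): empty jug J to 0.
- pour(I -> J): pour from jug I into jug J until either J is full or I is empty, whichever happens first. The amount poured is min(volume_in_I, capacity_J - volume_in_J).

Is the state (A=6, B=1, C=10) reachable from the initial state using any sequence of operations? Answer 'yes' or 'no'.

BFS explored all 554 reachable states.
Reachable set includes: (0,0,0), (0,0,1), (0,0,2), (0,0,3), (0,0,4), (0,0,5), (0,0,6), (0,0,7), (0,0,8), (0,0,9), (0,0,10), (0,0,11) ...
Target (A=6, B=1, C=10) not in reachable set → no.

Answer: no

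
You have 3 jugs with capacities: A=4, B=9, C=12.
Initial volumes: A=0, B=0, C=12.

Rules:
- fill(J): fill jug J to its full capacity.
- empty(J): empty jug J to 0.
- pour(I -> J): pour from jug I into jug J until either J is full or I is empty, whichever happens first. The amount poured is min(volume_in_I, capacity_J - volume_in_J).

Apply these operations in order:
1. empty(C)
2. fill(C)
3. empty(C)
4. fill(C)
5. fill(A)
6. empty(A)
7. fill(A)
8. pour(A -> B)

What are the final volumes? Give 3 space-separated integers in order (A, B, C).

Step 1: empty(C) -> (A=0 B=0 C=0)
Step 2: fill(C) -> (A=0 B=0 C=12)
Step 3: empty(C) -> (A=0 B=0 C=0)
Step 4: fill(C) -> (A=0 B=0 C=12)
Step 5: fill(A) -> (A=4 B=0 C=12)
Step 6: empty(A) -> (A=0 B=0 C=12)
Step 7: fill(A) -> (A=4 B=0 C=12)
Step 8: pour(A -> B) -> (A=0 B=4 C=12)

Answer: 0 4 12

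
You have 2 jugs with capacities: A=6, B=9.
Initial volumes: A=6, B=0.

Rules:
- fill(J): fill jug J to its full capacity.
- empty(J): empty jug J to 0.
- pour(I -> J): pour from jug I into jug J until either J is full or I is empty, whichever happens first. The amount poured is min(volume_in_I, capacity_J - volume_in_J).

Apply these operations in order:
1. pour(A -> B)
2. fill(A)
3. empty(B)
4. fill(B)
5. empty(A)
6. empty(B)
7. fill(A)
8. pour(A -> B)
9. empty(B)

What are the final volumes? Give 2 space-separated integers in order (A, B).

Step 1: pour(A -> B) -> (A=0 B=6)
Step 2: fill(A) -> (A=6 B=6)
Step 3: empty(B) -> (A=6 B=0)
Step 4: fill(B) -> (A=6 B=9)
Step 5: empty(A) -> (A=0 B=9)
Step 6: empty(B) -> (A=0 B=0)
Step 7: fill(A) -> (A=6 B=0)
Step 8: pour(A -> B) -> (A=0 B=6)
Step 9: empty(B) -> (A=0 B=0)

Answer: 0 0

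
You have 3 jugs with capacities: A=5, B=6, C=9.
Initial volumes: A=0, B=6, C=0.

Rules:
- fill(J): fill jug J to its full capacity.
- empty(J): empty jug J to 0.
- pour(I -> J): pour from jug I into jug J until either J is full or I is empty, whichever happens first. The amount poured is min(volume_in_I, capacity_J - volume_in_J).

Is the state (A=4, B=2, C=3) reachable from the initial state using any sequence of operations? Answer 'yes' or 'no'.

Answer: no

Derivation:
BFS explored all 260 reachable states.
Reachable set includes: (0,0,0), (0,0,1), (0,0,2), (0,0,3), (0,0,4), (0,0,5), (0,0,6), (0,0,7), (0,0,8), (0,0,9), (0,1,0), (0,1,1) ...
Target (A=4, B=2, C=3) not in reachable set → no.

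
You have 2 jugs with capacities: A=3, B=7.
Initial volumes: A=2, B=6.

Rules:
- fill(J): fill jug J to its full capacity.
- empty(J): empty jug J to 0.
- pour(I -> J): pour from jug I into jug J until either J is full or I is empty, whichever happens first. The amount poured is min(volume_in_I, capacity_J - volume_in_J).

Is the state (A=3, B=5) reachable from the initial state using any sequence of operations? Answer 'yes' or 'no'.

Answer: yes

Derivation:
BFS from (A=2, B=6):
  1. pour(B -> A) -> (A=3 B=5)
Target reached → yes.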